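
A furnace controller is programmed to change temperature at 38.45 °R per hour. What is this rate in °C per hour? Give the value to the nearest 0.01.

Since only a temperature interval is involved, the additive offset between the scales drops out.
A change of 1°R is a change of 5/9°C, so 38.45 × 5/9 = 21.36.

21.36 °C/hour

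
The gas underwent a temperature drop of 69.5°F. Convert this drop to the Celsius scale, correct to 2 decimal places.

38.61°C

Only the scale ratio 5/9 matters for a change in temperature.
69.5 × 5/9 = 38.61.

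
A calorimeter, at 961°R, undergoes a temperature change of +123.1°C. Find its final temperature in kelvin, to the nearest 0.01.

Initial temperature in Celsius: (961 - 491.67) × 5/9 = 260.7389°C.
Final Celsius temperature: 260.7389 + 123.1000 = 383.8389°C.
In kelvin: 383.8389 + 273.15 = 656.99 K.

656.99 K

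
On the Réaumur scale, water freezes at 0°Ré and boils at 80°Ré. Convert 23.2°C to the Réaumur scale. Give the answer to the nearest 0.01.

Linearly onto the Réaumur scale: 0 + (23.2000 / 100) × (80 - 0) = 18.56°Ré.

18.56°Ré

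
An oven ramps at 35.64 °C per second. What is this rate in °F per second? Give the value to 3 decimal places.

Since only a temperature interval is involved, the additive offset between the scales drops out.
A change of 1°C is a change of 1.8°F, so 35.64 × 1.8 = 64.152.

64.152 °F/second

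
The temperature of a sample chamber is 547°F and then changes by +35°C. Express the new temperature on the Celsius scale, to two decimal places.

Initial temperature in Celsius: (547 - 32) × 5/9 = 286.1111°C.
Final Celsius temperature: 286.1111 + 35.0000 = 321.1111°C.

321.11°C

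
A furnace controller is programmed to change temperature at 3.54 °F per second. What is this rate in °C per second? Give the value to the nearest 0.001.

1.967 °C/second

The quantity depends on a temperature interval, so only the ratio of degree sizes applies; the offset between the scales is irrelevant.
A change of 1°F is a change of 5/9°C, so 3.54 × 5/9 = 1.967.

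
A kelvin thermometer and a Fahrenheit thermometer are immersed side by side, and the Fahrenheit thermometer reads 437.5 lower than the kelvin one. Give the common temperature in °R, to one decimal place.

Let x be the kelvin reading; then the Fahrenheit reading is 1.8·x - 459.67.
(1.8·x - 459.67) - x = -437.5  ⇒  (0.8)·x = 22.17  ⇒  x = 27.7125 K.
In Celsius: 27.7125 - 273.15 = -245.4375°C.
In Rankine: -245.4375 × 1.8 + 491.67 = 49.9°R.

49.9°R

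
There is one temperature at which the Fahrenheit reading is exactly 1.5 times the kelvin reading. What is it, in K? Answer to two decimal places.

1532.23 K

Let K be the kelvin reading. The Fahrenheit reading is F = 1.8·K - 459.67.
Require F = 1.5·K: 1.8·K - 459.67 = 1.5·K.
(0.3)·K = 459.67  ⇒  K = 1532.23.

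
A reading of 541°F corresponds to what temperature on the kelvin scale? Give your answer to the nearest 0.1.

555.9 K

In Celsius: (541 - 32) × 5/9 = 282.7778°C.
In kelvin: 282.7778 + 273.15 = 555.9 K.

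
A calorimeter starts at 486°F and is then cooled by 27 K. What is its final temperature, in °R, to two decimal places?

Initial temperature in Celsius: (486 - 32) × 5/9 = 252.2222°C.
The 27 K change is an interval; Kelvin and Celsius degrees are the same size, so ΔC = -27°C.
Final Celsius temperature: 252.2222 - 27.0000 = 225.2222°C.
In Rankine: 225.2222 × 1.8 + 491.67 = 897.07°R.

897.07°R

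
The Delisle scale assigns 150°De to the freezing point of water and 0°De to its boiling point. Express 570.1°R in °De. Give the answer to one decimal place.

First in Celsius: (570.1 - 491.67) × 5/9 = 43.5722°C.
Linearly onto the Delisle scale: 150 + (43.5722 / 100) × (0 - 150) = 84.6°De.

84.6°De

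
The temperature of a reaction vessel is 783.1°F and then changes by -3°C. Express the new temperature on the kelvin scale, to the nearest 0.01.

Initial temperature in Celsius: (783.1 - 32) × 5/9 = 417.2778°C.
Final Celsius temperature: 417.2778 - 3.0000 = 414.2778°C.
In kelvin: 414.2778 + 273.15 = 687.43 K.

687.43 K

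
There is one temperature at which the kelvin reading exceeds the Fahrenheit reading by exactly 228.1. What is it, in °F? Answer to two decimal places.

Let F be the Fahrenheit reading. The kelvin reading is K = 5/9·F + 255.372.
Require K - F = 228.1: (-4/9)·F + 255.372 = 228.1.
F = (228.1 - 255.372) / (-4/9) = 61.36.

61.36°F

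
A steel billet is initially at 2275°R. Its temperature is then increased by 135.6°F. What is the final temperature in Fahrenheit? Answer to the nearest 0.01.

Initial temperature in Celsius: (2275 - 491.67) × 5/9 = 990.7389°C.
The 135.6°F change is an interval, so only the factor 5/9 applies: +135.6 × 5/9 = +75.3333°C.
Final Celsius temperature: 990.7389 + 75.3333 = 1066.0722°C.
In Fahrenheit: 1066.0722 × 1.8 + 32 = 1950.93°F.

1950.93°F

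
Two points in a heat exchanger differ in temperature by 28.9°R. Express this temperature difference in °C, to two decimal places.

16.06°C

An interval of 1°R corresponds to 5/9°C.
28.9 × 5/9 = 16.06.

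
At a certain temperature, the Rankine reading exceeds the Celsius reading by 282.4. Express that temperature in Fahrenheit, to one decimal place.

Let x be the Rankine reading; then the Celsius reading is 5/9·x - 273.15.
(5/9·x - 273.15) - x = -282.4  ⇒  (-4/9)·x = -9.25  ⇒  x = 20.8125°R.
In Celsius: (20.8125 - 491.67) × 5/9 = -261.5875°C.
In Fahrenheit: -261.5875 × 1.8 + 32 = -438.9°F.

-438.9°F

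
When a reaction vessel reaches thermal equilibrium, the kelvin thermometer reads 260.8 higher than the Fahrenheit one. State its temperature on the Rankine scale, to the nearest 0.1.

447.5°R

Let x be the Fahrenheit reading; then the kelvin reading is 5/9·x + 255.372.
(5/9·x + 255.372) - x = 260.8  ⇒  (-4/9)·x = 5.42778  ⇒  x = -12.2125°F.
In Celsius: (-12.2125 - 32) × 5/9 = -24.5625°C.
In Rankine: -24.5625 × 1.8 + 491.67 = 447.5°R.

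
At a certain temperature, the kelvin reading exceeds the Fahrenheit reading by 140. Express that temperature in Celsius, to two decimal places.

Let x be the kelvin reading; then the Fahrenheit reading is 1.8·x - 459.67.
(1.8·x - 459.67) - x = -140  ⇒  (0.8)·x = 319.67  ⇒  x = 399.5875 K.
In Celsius: 399.5875 - 273.15 = 126.44°C.

126.44°C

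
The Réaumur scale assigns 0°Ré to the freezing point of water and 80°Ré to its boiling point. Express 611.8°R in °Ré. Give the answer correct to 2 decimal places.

53.39°Ré

First in Celsius: (611.8 - 491.67) × 5/9 = 66.7389°C.
Linearly onto the Réaumur scale: 0 + (66.7389 / 100) × (80 - 0) = 53.39°Ré.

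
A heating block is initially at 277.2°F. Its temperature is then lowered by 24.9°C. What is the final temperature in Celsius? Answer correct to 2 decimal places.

111.32°C

Initial temperature in Celsius: (277.2 - 32) × 5/9 = 136.2222°C.
Final Celsius temperature: 136.2222 - 24.9000 = 111.3222°C.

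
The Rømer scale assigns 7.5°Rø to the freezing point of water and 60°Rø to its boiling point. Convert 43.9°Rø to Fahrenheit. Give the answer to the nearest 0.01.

156.80°F

Linear interpolation between the fixed points: C = (43.9 - 7.5) × 100 / (60 - 7.5) = 69.3333°C.
Then 69.3333 × 1.8 + 32 = 156.80°F.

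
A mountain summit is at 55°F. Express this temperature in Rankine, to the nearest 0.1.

In Celsius: (55 - 32) × 5/9 = 12.7778°C.
In Rankine: 12.7778 × 1.8 + 491.67 = 514.7°R.

514.7°R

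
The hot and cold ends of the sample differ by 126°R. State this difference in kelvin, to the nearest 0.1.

For a temperature interval the offset drops out; only the factor 5/9 applies.
126 × 5/9 = 70.0.

70.0 K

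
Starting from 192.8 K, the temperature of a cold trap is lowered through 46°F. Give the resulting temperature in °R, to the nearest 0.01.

301.04°R

Initial temperature in Celsius: 192.8 - 273.15 = -80.3500°C.
The 46°F change is an interval, so only the factor 5/9 applies: -46 × 5/9 = -25.5556°C.
Final Celsius temperature: -80.3500 - 25.5556 = -105.9056°C.
In Rankine: -105.9056 × 1.8 + 491.67 = 301.04°R.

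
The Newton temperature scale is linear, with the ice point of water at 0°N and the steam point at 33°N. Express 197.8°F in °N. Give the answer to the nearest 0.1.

First in Celsius: (197.8 - 32) × 5/9 = 92.1111°C.
Linearly onto the Newton scale: 0 + (92.1111 / 100) × (33 - 0) = 30.4°N.

30.4°N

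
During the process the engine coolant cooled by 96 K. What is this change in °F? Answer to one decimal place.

172.8°F

An interval of 1 K corresponds to 1.8°F.
96 × 1.8 = 172.8.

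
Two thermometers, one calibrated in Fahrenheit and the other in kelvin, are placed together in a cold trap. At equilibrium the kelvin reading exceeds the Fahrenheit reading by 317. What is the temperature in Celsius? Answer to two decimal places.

Let x be the Fahrenheit reading; then the kelvin reading is 5/9·x + 255.372.
(5/9·x + 255.372) - x = 317  ⇒  (-4/9)·x = 61.6278  ⇒  x = -138.6625°F.
In Celsius: (-138.6625 - 32) × 5/9 = -94.81°C.

-94.81°C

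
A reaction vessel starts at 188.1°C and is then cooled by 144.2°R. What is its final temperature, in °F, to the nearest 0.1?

The 144.2°R change is an interval, so only the factor 5/9 applies: -144.2 × 5/9 = -80.1111°C.
Final Celsius temperature: 188.1000 - 80.1111 = 107.9889°C.
In Fahrenheit: 107.9889 × 1.8 + 32 = 226.4°F.

226.4°F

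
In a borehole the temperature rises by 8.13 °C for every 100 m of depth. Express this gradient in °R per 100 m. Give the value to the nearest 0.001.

Since only a temperature interval is involved, the additive offset between the scales drops out.
A change of 1°C is a change of 1.8°R, so 8.13 × 1.8 = 14.634.

14.634 °R/100 m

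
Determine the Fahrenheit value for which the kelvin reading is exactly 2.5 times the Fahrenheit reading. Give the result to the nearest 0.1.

Let F be the Fahrenheit reading. The kelvin reading is K = 5/9·F + 255.372.
Require K = 2.5·F: 5/9·F + 255.372 = 2.5·F.
(-35/18)·F = -255.372  ⇒  F = 131.3.

131.3°F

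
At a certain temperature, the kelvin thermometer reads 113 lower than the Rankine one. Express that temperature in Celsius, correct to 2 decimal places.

Let x be the Rankine reading; then the kelvin reading is 5/9·x.
(5/9·x) - x = -113  ⇒  (-4/9)·x = -113  ⇒  x = 254.2500°R.
In Celsius: (254.25 - 491.67) × 5/9 = -131.90°C.

-131.90°C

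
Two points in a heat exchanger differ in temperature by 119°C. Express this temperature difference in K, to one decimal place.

Celsius and kelvin degrees are the same size, so the interval is unchanged: 119.0.

119.0 K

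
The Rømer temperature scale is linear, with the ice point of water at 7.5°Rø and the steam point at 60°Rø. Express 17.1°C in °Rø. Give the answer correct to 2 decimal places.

16.48°Rø

Linearly onto the Rømer scale: 7.5 + (17.1000 / 100) × (60 - 7.5) = 16.48°Rø.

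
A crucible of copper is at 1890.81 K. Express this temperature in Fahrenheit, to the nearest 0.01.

2943.79°F

In Celsius: 1890.81 - 273.15 = 1617.6600°C.
In Fahrenheit: 1617.6600 × 1.8 + 32 = 2943.79°F.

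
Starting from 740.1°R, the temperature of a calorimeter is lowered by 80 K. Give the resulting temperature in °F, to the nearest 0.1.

Initial temperature in Celsius: (740.1 - 491.67) × 5/9 = 138.0167°C.
The 80 K change is an interval; Kelvin and Celsius degrees are the same size, so ΔC = -80°C.
Final Celsius temperature: 138.0167 - 80.0000 = 58.0167°C.
In Fahrenheit: 58.0167 × 1.8 + 32 = 136.4°F.

136.4°F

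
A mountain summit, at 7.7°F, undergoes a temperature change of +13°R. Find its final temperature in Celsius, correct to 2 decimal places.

-6.28°C

Initial temperature in Celsius: (7.7 - 32) × 5/9 = -13.5000°C.
The 13°R change is an interval, so only the factor 5/9 applies: +13 × 5/9 = +7.2222°C.
Final Celsius temperature: -13.5000 + 7.2222 = -6.2778°C.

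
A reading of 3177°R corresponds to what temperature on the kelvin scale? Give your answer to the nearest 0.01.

1765.00 K

In Celsius: (3177 - 491.67) × 5/9 = 1491.8500°C.
In kelvin: 1491.8500 + 273.15 = 1765.00 K.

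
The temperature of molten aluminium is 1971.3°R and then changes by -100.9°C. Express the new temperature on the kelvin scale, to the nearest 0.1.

Initial temperature in Celsius: (1971.3 - 491.67) × 5/9 = 822.0167°C.
Final Celsius temperature: 822.0167 - 100.9000 = 721.1167°C.
In kelvin: 721.1167 + 273.15 = 994.3 K.

994.3 K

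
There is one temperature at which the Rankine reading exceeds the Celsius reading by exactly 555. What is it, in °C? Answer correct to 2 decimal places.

79.16°C

Let C be the Celsius reading. The Rankine reading is R = 1.8·C + 491.67.
Require R - C = 555: (0.8)·C + 491.67 = 555.
C = (555 - 491.67) / (0.8) = 79.16.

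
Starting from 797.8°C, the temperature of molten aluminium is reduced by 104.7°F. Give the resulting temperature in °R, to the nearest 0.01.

The 104.7°F change is an interval, so only the factor 5/9 applies: -104.7 × 5/9 = -58.1667°C.
Final Celsius temperature: 797.8000 - 58.1667 = 739.6333°C.
In Rankine: 739.6333 × 1.8 + 491.67 = 1823.01°R.

1823.01°R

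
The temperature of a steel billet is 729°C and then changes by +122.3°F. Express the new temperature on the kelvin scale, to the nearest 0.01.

The 122.3°F change is an interval, so only the factor 5/9 applies: +122.3 × 5/9 = +67.9444°C.
Final Celsius temperature: 729.0000 + 67.9444 = 796.9444°C.
In kelvin: 796.9444 + 273.15 = 1070.09 K.

1070.09 K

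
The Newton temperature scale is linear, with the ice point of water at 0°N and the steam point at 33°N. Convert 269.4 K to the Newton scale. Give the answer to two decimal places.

First in Celsius: 269.4 - 273.15 = -3.7500°C.
Linearly onto the Newton scale: 0 + (-3.7500 / 100) × (33 - 0) = -1.24°N.

-1.24°N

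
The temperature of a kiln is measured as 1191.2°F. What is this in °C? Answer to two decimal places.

In Celsius: (1191.2 - 32) × 5/9 = 644.0000°C.

644.00°C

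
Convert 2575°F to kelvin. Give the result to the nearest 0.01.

In Celsius: (2575 - 32) × 5/9 = 1412.7778°C.
In kelvin: 1412.7778 + 273.15 = 1685.93 K.

1685.93 K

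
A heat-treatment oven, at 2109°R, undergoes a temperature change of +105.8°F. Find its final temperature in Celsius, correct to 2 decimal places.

957.29°C

Initial temperature in Celsius: (2109 - 491.67) × 5/9 = 898.5167°C.
The 105.8°F change is an interval, so only the factor 5/9 applies: +105.8 × 5/9 = +58.7778°C.
Final Celsius temperature: 898.5167 + 58.7778 = 957.2944°C.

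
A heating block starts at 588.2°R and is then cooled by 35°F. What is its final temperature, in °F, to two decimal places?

Initial temperature in Celsius: (588.2 - 491.67) × 5/9 = 53.6278°C.
The 35°F change is an interval, so only the factor 5/9 applies: -35 × 5/9 = -19.4444°C.
Final Celsius temperature: 53.6278 - 19.4444 = 34.1833°C.
In Fahrenheit: 34.1833 × 1.8 + 32 = 93.53°F.

93.53°F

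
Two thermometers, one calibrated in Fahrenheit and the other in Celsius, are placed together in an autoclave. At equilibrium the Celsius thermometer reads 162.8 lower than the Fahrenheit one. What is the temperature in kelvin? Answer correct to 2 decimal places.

Let x be the Fahrenheit reading; then the Celsius reading is 5/9·x - 17.7778.
(5/9·x - 17.7778) - x = -162.8  ⇒  (-4/9)·x = -145.022  ⇒  x = 326.3000°F.
In Celsius: (326.3 - 32) × 5/9 = 163.5000°C.
In kelvin: 163.5000 + 273.15 = 436.65 K.

436.65 K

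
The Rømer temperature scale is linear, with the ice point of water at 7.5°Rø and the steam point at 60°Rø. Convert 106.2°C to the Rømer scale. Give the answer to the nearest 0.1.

63.3°Rø

Linearly onto the Rømer scale: 7.5 + (106.2000 / 100) × (60 - 7.5) = 63.3°Rø.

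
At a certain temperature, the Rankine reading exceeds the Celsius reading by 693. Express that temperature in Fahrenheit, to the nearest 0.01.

484.99°F

Let x be the Celsius reading; then the Rankine reading is 1.8·x + 491.67.
(1.8·x + 491.67) - x = 693  ⇒  (0.8)·x = 201.33  ⇒  x = 251.6625°C.
In Fahrenheit: 251.6625 × 1.8 + 32 = 484.99°F.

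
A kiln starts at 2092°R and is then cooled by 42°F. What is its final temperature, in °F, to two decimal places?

Initial temperature in Celsius: (2092 - 491.67) × 5/9 = 889.0722°C.
The 42°F change is an interval, so only the factor 5/9 applies: -42 × 5/9 = -23.3333°C.
Final Celsius temperature: 889.0722 - 23.3333 = 865.7389°C.
In Fahrenheit: 865.7389 × 1.8 + 32 = 1590.33°F.

1590.33°F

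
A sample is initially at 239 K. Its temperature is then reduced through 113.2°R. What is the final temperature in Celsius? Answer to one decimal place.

-97.0°C

Initial temperature in Celsius: 239 - 273.15 = -34.1500°C.
The 113.2°R change is an interval, so only the factor 5/9 applies: -113.2 × 5/9 = -62.8889°C.
Final Celsius temperature: -34.1500 - 62.8889 = -97.0389°C.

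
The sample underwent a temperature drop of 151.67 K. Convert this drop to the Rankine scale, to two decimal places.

273.01°R

Only the scale ratio 1.8 matters for a change in temperature.
151.67 × 1.8 = 273.01.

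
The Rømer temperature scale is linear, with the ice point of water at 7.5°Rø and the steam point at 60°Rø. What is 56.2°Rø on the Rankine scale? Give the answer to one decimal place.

658.6°R

Linear interpolation between the fixed points: C = (56.2 - 7.5) × 100 / (60 - 7.5) = 92.7619°C.
Then 92.7619 × 1.8 + 491.67 = 658.6°R.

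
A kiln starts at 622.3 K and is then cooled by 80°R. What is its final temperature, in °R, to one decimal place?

Initial temperature in Celsius: 622.3 - 273.15 = 349.1500°C.
The 80°R change is an interval, so only the factor 5/9 applies: -80 × 5/9 = -44.4444°C.
Final Celsius temperature: 349.1500 - 44.4444 = 304.7056°C.
In Rankine: 304.7056 × 1.8 + 491.67 = 1040.1°R.

1040.1°R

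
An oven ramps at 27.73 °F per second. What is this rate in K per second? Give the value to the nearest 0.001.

Since only a temperature interval is involved, the additive offset between the scales drops out.
A change of 1°F is a change of 5/9 K, so 27.73 × 5/9 = 15.406.

15.406 K/second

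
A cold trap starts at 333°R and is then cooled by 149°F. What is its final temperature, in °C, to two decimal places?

-170.93°C

Initial temperature in Celsius: (333 - 491.67) × 5/9 = -88.1500°C.
The 149°F change is an interval, so only the factor 5/9 applies: -149 × 5/9 = -82.7778°C.
Final Celsius temperature: -88.1500 - 82.7778 = -170.9278°C.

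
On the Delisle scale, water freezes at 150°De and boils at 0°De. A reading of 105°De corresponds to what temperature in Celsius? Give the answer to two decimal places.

30.00°C

Linear interpolation between the fixed points: C = (105 - 150) × 100 / (0 - 150) = 30.0000°C.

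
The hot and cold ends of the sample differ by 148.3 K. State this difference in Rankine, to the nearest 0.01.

Only the scale ratio 1.8 matters for a change in temperature.
148.3 × 1.8 = 266.94.

266.94°R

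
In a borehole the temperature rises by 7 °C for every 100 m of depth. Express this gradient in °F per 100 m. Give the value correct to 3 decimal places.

12.600 °F/100 m

The quantity depends on a temperature interval, so only the ratio of degree sizes applies; the offset between the scales is irrelevant.
A change of 1°C is a change of 1.8°F, so 7 × 1.8 = 12.600.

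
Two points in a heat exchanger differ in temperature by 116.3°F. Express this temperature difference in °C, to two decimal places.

64.61°C

Only the scale ratio 5/9 matters for a change in temperature.
116.3 × 5/9 = 64.61.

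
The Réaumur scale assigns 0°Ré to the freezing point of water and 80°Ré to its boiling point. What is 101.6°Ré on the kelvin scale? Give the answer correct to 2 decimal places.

Linear interpolation between the fixed points: C = (101.6 - 0) × 100 / (80 - 0) = 127.0000°C.
Then 127.0000 + 273.15 = 400.15 K.

400.15 K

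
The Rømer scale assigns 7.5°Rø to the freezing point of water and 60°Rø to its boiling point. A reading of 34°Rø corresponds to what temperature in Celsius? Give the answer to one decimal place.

Linear interpolation between the fixed points: C = (34 - 7.5) × 100 / (60 - 7.5) = 50.4762°C.

50.5°C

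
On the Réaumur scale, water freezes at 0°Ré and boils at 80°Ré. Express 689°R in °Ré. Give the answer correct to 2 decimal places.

First in Celsius: (689 - 491.67) × 5/9 = 109.6278°C.
Linearly onto the Réaumur scale: 0 + (109.6278 / 100) × (80 - 0) = 87.70°Ré.

87.70°Ré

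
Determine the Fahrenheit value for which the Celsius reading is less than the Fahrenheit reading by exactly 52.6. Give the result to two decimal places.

78.35°F

Let F be the Fahrenheit reading. The Celsius reading is C = 5/9·F - 17.7778.
Require C - F = -52.6: (-4/9)·F - 17.7778 = -52.6.
F = (-52.6 + 17.7778) / (-4/9) = 78.35.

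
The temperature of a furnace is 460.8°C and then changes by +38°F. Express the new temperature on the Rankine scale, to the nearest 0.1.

The 38°F change is an interval, so only the factor 5/9 applies: +38 × 5/9 = +21.1111°C.
Final Celsius temperature: 460.8000 + 21.1111 = 481.9111°C.
In Rankine: 481.9111 × 1.8 + 491.67 = 1359.1°R.

1359.1°R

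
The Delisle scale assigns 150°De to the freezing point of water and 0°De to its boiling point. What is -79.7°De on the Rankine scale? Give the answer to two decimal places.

Linear interpolation between the fixed points: C = (-79.7 - 150) × 100 / (0 - 150) = 153.1333°C.
Then 153.1333 × 1.8 + 491.67 = 767.31°R.

767.31°R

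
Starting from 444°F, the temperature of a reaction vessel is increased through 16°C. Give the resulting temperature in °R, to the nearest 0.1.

932.5°R

Initial temperature in Celsius: (444 - 32) × 5/9 = 228.8889°C.
Final Celsius temperature: 228.8889 + 16.0000 = 244.8889°C.
In Rankine: 244.8889 × 1.8 + 491.67 = 932.5°R.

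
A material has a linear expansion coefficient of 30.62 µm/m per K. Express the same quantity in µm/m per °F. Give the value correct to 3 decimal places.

17.011 µm/m per °F

Since only a temperature interval is involved, the additive offset between the scales drops out.
A change of 1°F is a change of 5/9 K, so per °F the value is 30.62 × 5/9 = 17.011.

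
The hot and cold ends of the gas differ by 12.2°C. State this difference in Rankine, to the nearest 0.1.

22.0°R

An interval of 1°C corresponds to 1.8°R.
12.2 × 1.8 = 22.0.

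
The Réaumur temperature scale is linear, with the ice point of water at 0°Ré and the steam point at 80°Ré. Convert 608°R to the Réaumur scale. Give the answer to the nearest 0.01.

First in Celsius: (608 - 491.67) × 5/9 = 64.6278°C.
Linearly onto the Réaumur scale: 0 + (64.6278 / 100) × (80 - 0) = 51.70°Ré.

51.70°Ré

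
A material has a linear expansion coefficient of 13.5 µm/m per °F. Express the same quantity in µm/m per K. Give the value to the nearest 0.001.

Since only a temperature interval is involved, the additive offset between the scales drops out.
A change of 1 K is a change of 1.8°F, so per K the value is 13.5 × 1.8 = 24.300.

24.300 µm/m per K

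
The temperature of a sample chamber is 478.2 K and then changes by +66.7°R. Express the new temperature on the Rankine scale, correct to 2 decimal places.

Initial temperature in Celsius: 478.2 - 273.15 = 205.0500°C.
The 66.7°R change is an interval, so only the factor 5/9 applies: +66.7 × 5/9 = +37.0556°C.
Final Celsius temperature: 205.0500 + 37.0556 = 242.1056°C.
In Rankine: 242.1056 × 1.8 + 491.67 = 927.46°R.

927.46°R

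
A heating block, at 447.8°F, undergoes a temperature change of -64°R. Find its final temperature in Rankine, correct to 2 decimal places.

Initial temperature in Celsius: (447.8 - 32) × 5/9 = 231.0000°C.
The 64°R change is an interval, so only the factor 5/9 applies: -64 × 5/9 = -35.5556°C.
Final Celsius temperature: 231.0000 - 35.5556 = 195.4444°C.
In Rankine: 195.4444 × 1.8 + 491.67 = 843.47°R.

843.47°R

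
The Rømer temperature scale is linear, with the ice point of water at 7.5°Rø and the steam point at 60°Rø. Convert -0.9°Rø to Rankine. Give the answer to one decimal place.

Linear interpolation between the fixed points: C = (-0.9 - 7.5) × 100 / (60 - 7.5) = -16.0000°C.
Then -16.0000 × 1.8 + 491.67 = 462.9°R.

462.9°R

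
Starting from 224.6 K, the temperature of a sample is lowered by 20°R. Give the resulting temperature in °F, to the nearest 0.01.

Initial temperature in Celsius: 224.6 - 273.15 = -48.5500°C.
The 20°R change is an interval, so only the factor 5/9 applies: -20 × 5/9 = -11.1111°C.
Final Celsius temperature: -48.5500 - 11.1111 = -59.6611°C.
In Fahrenheit: -59.6611 × 1.8 + 32 = -75.39°F.

-75.39°F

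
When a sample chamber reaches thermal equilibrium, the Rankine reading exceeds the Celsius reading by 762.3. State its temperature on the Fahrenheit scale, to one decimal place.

640.9°F

Let x be the Celsius reading; then the Rankine reading is 1.8·x + 491.67.
(1.8·x + 491.67) - x = 762.3  ⇒  (0.8)·x = 270.63  ⇒  x = 338.2875°C.
In Fahrenheit: 338.2875 × 1.8 + 32 = 640.9°F.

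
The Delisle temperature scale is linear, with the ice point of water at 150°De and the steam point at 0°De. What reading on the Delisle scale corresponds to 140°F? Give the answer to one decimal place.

First in Celsius: (140 - 32) × 5/9 = 60.0000°C.
Linearly onto the Delisle scale: 150 + (60.0000 / 100) × (0 - 150) = 60.0°De.

60.0°De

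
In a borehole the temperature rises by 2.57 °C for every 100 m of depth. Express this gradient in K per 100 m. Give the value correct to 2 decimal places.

2.57 K/100 m

Since only a temperature interval is involved, the additive offset between the scales drops out.
A change of 1°C is a change of 1 K, so 2.57 × 1 = 2.57.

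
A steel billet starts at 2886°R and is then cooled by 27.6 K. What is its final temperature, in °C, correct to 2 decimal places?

1302.58°C

Initial temperature in Celsius: (2886 - 491.67) × 5/9 = 1330.1833°C.
The 27.6 K change is an interval; Kelvin and Celsius degrees are the same size, so ΔC = -27.6°C.
Final Celsius temperature: 1330.1833 - 27.6000 = 1302.5833°C.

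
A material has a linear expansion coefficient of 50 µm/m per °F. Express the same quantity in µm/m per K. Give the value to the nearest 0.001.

90.000 µm/m per K

Since only a temperature interval is involved, the additive offset between the scales drops out.
A change of 1 K is a change of 1.8°F, so per K the value is 50 × 1.8 = 90.000.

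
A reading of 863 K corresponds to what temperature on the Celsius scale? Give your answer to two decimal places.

In Celsius: 863 - 273.15 = 589.8500°C.

589.85°C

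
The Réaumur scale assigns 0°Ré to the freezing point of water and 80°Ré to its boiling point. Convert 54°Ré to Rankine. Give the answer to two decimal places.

613.17°R

Linear interpolation between the fixed points: C = (54 - 0) × 100 / (80 - 0) = 67.5000°C.
Then 67.5000 × 1.8 + 491.67 = 613.17°R.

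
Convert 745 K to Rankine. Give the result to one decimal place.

In Celsius: 745 - 273.15 = 471.8500°C.
In Rankine: 471.8500 × 1.8 + 491.67 = 1341.0°R.

1341.0°R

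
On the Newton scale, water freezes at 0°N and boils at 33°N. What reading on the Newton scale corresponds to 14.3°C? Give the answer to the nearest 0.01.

4.72°N

Linearly onto the Newton scale: 0 + (14.3000 / 100) × (33 - 0) = 4.72°N.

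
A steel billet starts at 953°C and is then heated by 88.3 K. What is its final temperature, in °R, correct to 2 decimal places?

The 88.3 K change is an interval; Kelvin and Celsius degrees are the same size, so ΔC = +88.3°C.
Final Celsius temperature: 953.0000 + 88.3000 = 1041.3000°C.
In Rankine: 1041.3000 × 1.8 + 491.67 = 2366.01°R.

2366.01°R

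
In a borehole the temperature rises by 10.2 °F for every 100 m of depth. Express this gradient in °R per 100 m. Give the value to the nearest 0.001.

The quantity depends on a temperature interval, so only the ratio of degree sizes applies; the offset between the scales is irrelevant.
A change of 1°F is a change of 1°R, so 10.2 × 1 = 10.200.

10.200 °R/100 m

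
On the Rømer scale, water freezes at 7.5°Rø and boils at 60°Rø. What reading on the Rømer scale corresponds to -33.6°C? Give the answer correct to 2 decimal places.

Linearly onto the Rømer scale: 7.5 + (-33.6000 / 100) × (60 - 7.5) = -10.14°Rø.

-10.14°Rø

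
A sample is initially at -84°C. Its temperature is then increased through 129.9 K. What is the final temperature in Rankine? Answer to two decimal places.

The 129.9 K change is an interval; Kelvin and Celsius degrees are the same size, so ΔC = +129.9°C.
Final Celsius temperature: -84.0000 + 129.9000 = 45.9000°C.
In Rankine: 45.9000 × 1.8 + 491.67 = 574.29°R.

574.29°R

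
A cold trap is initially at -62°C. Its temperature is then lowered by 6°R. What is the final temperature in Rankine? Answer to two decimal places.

374.07°R

The 6°R change is an interval, so only the factor 5/9 applies: -6 × 5/9 = -3.3333°C.
Final Celsius temperature: -62.0000 - 3.3333 = -65.3333°C.
In Rankine: -65.3333 × 1.8 + 491.67 = 374.07°R.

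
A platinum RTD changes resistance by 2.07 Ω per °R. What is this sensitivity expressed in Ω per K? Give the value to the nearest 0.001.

3.726 Ω per K

The quantity depends on a temperature interval, so only the ratio of degree sizes applies; the offset between the scales is irrelevant.
A change of 1 K is a change of 1.8°R, so per K the value is 2.07 × 1.8 = 3.726.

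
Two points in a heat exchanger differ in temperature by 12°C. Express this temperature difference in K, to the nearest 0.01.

12.00 K

Celsius and kelvin degrees are the same size, so the interval is unchanged: 12.00.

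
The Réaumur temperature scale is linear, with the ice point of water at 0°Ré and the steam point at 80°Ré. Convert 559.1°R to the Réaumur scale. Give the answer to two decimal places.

First in Celsius: (559.1 - 491.67) × 5/9 = 37.4611°C.
Linearly onto the Réaumur scale: 0 + (37.4611 / 100) × (80 - 0) = 29.97°Ré.

29.97°Ré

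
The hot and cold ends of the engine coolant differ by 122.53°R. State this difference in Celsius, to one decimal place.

An interval of 1°R corresponds to 5/9°C.
122.53 × 5/9 = 68.1.

68.1°C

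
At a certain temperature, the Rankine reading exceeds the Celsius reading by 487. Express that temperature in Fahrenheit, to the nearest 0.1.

21.5°F

Let x be the Celsius reading; then the Rankine reading is 1.8·x + 491.67.
(1.8·x + 491.67) - x = 487  ⇒  (0.8)·x = -4.67  ⇒  x = -5.8375°C.
In Fahrenheit: -5.8375 × 1.8 + 32 = 21.5°F.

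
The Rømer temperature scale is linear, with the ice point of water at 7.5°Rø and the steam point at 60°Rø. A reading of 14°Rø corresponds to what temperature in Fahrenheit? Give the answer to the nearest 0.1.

54.3°F

Linear interpolation between the fixed points: C = (14 - 7.5) × 100 / (60 - 7.5) = 12.3810°C.
Then 12.3810 × 1.8 + 32 = 54.3°F.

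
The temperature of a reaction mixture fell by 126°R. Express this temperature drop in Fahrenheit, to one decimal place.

Rankine and Fahrenheit degrees are the same size, so the interval is unchanged: 126.0.

126.0°F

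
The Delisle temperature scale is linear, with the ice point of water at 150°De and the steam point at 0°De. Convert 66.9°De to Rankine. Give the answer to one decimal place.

Linear interpolation between the fixed points: C = (66.9 - 150) × 100 / (0 - 150) = 55.4000°C.
Then 55.4000 × 1.8 + 491.67 = 591.4°R.

591.4°R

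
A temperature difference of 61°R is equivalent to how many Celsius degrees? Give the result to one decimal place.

33.9°C

For a temperature interval the offset drops out; only the factor 5/9 applies.
61 × 5/9 = 33.9.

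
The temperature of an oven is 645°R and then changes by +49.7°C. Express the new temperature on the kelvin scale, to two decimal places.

408.03 K

Initial temperature in Celsius: (645 - 491.67) × 5/9 = 85.1833°C.
Final Celsius temperature: 85.1833 + 49.7000 = 134.8833°C.
In kelvin: 134.8833 + 273.15 = 408.03 K.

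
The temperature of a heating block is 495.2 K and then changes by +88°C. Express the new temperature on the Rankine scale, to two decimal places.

Initial temperature in Celsius: 495.2 - 273.15 = 222.0500°C.
Final Celsius temperature: 222.0500 + 88.0000 = 310.0500°C.
In Rankine: 310.0500 × 1.8 + 491.67 = 1049.76°R.

1049.76°R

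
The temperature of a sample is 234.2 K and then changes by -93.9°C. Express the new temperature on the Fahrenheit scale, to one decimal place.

-207.1°F

Initial temperature in Celsius: 234.2 - 273.15 = -38.9500°C.
Final Celsius temperature: -38.9500 - 93.9000 = -132.8500°C.
In Fahrenheit: -132.8500 × 1.8 + 32 = -207.1°F.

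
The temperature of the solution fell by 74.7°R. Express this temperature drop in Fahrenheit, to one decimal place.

Rankine and Fahrenheit degrees are the same size, so the interval is unchanged: 74.7.

74.7°F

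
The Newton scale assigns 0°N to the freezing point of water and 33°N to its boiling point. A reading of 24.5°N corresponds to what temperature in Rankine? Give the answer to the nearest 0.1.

Linear interpolation between the fixed points: C = (24.5 - 0) × 100 / (33 - 0) = 74.2424°C.
Then 74.2424 × 1.8 + 491.67 = 625.3°R.

625.3°R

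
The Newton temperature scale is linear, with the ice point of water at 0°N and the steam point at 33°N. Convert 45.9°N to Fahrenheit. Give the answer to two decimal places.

Linear interpolation between the fixed points: C = (45.9 - 0) × 100 / (33 - 0) = 139.0909°C.
Then 139.0909 × 1.8 + 32 = 282.36°F.

282.36°F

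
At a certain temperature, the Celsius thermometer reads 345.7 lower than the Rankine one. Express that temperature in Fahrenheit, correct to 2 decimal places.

-296.43°F

Let x be the Rankine reading; then the Celsius reading is 5/9·x - 273.15.
(5/9·x - 273.15) - x = -345.7  ⇒  (-4/9)·x = -72.55  ⇒  x = 163.2375°R.
In Celsius: (163.2375 - 491.67) × 5/9 = -182.4625°C.
In Fahrenheit: -182.4625 × 1.8 + 32 = -296.43°F.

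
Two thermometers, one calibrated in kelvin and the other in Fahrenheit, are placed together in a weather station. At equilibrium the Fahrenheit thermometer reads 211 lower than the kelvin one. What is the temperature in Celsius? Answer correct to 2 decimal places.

37.69°C

Let x be the kelvin reading; then the Fahrenheit reading is 1.8·x - 459.67.
(1.8·x - 459.67) - x = -211  ⇒  (0.8)·x = 248.67  ⇒  x = 310.8375 K.
In Celsius: 310.8375 - 273.15 = 37.69°C.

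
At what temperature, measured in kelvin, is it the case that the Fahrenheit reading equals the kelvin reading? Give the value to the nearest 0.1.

574.6 K

Let K be the kelvin reading. The Fahrenheit reading is F = 1.8·K - 459.67.
Set F = K: 1.8·K - 459.67 = K.
(0.8)·K = 459.67  ⇒  K = 574.6.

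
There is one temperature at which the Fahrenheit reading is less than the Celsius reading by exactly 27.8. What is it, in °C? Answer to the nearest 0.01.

-74.75°C

Let C be the Celsius reading. The Fahrenheit reading is F = 1.8·C + 32.
Require F - C = -27.8: (0.8)·C + 32 = -27.8.
C = (-27.8 - 32) / (0.8) = -74.75.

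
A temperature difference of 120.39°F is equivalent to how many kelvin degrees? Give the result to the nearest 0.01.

Only the scale ratio 5/9 matters for a change in temperature.
120.39 × 5/9 = 66.88.

66.88 K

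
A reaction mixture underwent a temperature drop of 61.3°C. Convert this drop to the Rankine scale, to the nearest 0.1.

110.3°R

An interval of 1°C corresponds to 1.8°R.
61.3 × 1.8 = 110.3.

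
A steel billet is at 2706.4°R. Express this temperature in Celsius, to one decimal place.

1230.4°C

In Celsius: (2706.4 - 491.67) × 5/9 = 1230.4056°C.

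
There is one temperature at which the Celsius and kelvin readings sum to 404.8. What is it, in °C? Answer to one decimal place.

Let C be the Celsius reading. The kelvin reading is K = 1·C + 273.15.
Require C + K = 404.8: (2)·C + 273.15 = 404.8.
C = (404.8 - 273.15) / (2) = 65.8.

65.8°C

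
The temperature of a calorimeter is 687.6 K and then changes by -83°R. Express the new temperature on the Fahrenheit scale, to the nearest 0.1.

695.0°F

Initial temperature in Celsius: 687.6 - 273.15 = 414.4500°C.
The 83°R change is an interval, so only the factor 5/9 applies: -83 × 5/9 = -46.1111°C.
Final Celsius temperature: 414.4500 - 46.1111 = 368.3389°C.
In Fahrenheit: 368.3389 × 1.8 + 32 = 695.0°F.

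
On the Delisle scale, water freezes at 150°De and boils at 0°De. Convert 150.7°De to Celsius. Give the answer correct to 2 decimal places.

Linear interpolation between the fixed points: C = (150.7 - 150) × 100 / (0 - 150) = -0.4667°C.

-0.47°C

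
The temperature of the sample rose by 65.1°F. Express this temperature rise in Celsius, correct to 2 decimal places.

An interval of 1°F corresponds to 5/9°C.
65.1 × 5/9 = 36.17.

36.17°C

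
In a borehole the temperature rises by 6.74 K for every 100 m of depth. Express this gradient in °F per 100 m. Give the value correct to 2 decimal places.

Since only a temperature interval is involved, the additive offset between the scales drops out.
A change of 1 K is a change of 1.8°F, so 6.74 × 1.8 = 12.13.

12.13 °F/100 m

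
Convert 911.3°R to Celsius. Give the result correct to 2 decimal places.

233.13°C

In Celsius: (911.3 - 491.67) × 5/9 = 233.1278°C.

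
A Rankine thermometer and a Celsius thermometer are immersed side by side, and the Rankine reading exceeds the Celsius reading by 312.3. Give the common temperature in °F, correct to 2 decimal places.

Let x be the Rankine reading; then the Celsius reading is 5/9·x - 273.15.
(5/9·x - 273.15) - x = -312.3  ⇒  (-4/9)·x = -39.15  ⇒  x = 88.0875°R.
In Celsius: (88.0875 - 491.67) × 5/9 = -224.2125°C.
In Fahrenheit: -224.2125 × 1.8 + 32 = -371.58°F.

-371.58°F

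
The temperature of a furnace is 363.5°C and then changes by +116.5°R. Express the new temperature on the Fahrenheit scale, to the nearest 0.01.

The 116.5°R change is an interval, so only the factor 5/9 applies: +116.5 × 5/9 = +64.7222°C.
Final Celsius temperature: 363.5000 + 64.7222 = 428.2222°C.
In Fahrenheit: 428.2222 × 1.8 + 32 = 802.80°F.

802.80°F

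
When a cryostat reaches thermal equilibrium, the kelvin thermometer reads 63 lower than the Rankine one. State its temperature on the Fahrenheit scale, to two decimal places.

-317.92°F

Let x be the Rankine reading; then the kelvin reading is 5/9·x.
(5/9·x) - x = -63  ⇒  (-4/9)·x = -63  ⇒  x = 141.7500°R.
In Celsius: (141.75 - 491.67) × 5/9 = -194.4000°C.
In Fahrenheit: -194.4000 × 1.8 + 32 = -317.92°F.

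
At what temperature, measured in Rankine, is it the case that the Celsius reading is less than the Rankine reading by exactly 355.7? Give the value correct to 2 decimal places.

Let R be the Rankine reading. The Celsius reading is C = 5/9·R - 273.15.
Require C - R = -355.7: (-4/9)·R - 273.15 = -355.7.
R = (-355.7 + 273.15) / (-4/9) = 185.74.

185.74°R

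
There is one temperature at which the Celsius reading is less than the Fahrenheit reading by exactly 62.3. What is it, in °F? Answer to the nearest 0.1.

100.2°F

Let F be the Fahrenheit reading. The Celsius reading is C = 5/9·F - 17.7778.
Require C - F = -62.3: (-4/9)·F - 17.7778 = -62.3.
F = (-62.3 + 17.7778) / (-4/9) = 100.2.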